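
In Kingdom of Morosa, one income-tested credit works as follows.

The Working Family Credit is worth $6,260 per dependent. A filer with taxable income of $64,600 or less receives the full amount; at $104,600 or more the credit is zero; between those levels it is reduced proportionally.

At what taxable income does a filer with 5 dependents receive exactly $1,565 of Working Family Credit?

$102,600

Full credit = 5 × $6,260 = $31,300.
$1,565 is 1,565/31,300 of the full $31,300, so 29,735/31,300 of the $40,000 range has been used: income = $64,600 + $40,000 × 29,735/31,300 = $102,600.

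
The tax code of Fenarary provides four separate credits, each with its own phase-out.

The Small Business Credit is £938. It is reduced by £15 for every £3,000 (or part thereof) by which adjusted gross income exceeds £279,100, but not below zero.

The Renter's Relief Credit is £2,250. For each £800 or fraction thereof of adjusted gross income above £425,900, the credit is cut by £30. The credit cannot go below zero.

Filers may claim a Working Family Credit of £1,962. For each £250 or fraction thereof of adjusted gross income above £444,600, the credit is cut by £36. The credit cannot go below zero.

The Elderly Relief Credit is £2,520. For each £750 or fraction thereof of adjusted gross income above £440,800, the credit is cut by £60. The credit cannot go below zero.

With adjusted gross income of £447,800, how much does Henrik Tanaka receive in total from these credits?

Small Business Credit: income exceeds £279,100 by £168,700, which is 57 full-or-partial £3,000 increments; reduction = 57 × £15 = £855, leaving £83.
Renter's Relief Credit: income exceeds £425,900 by £21,900, which is 28 full-or-partial £800 increments; reduction = 28 × £30 = £840, leaving £1,410.
Working Family Credit: income exceeds £444,600 by £3,200, which is 13 full-or-partial £250 increments; reduction = 13 × £36 = £468, leaving £1,494.
Elderly Relief Credit: income exceeds £440,800 by £7,000, which is 10 full-or-partial £750 increments; reduction = 10 × £60 = £600, leaving £1,920.
Total: £83 + £1,410 + £1,494 + £1,920 = £4,907.

£4,907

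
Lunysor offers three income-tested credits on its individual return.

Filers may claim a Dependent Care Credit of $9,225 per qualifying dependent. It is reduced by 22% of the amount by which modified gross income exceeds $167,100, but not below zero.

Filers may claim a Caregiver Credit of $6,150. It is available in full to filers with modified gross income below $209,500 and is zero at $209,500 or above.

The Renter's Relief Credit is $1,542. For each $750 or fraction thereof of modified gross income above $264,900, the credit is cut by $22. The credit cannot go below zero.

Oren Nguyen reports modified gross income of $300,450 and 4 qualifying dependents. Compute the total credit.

Dependent Care Credit: base = 4 × $9,225 = $36,900. 22% of the $133,350 excess over $167,100 is $29,337; credit = $36,900 − $29,337 = $7,563.
Caregiver Credit: $300,450 meets or exceeds the $209,500 cutoff, so the credit is $0.
Renter's Relief Credit: income exceeds $264,900 by $35,550, which is 48 full-or-partial $750 increments; reduction = 48 × $22 = $1,056, leaving $486.
Total: $7,563 + $0 + $486 = $8,049.

$8,049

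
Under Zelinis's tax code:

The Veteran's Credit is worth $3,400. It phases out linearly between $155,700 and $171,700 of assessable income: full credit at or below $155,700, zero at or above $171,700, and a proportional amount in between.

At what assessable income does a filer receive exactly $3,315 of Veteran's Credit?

$156,100

$3,315 is 3,315/3,400 of the full $3,400, so 85/3,400 of the $16,000 range has been used: income = $155,700 + $16,000 × 85/3,400 = $156,100.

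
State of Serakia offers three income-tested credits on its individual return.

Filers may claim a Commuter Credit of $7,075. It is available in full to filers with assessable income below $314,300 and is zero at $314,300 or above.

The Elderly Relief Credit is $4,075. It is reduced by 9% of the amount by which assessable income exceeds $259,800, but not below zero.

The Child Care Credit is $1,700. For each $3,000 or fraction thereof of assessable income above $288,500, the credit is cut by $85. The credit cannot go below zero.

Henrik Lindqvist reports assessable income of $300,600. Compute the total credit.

$8,753

Commuter Credit: $300,600 is below the $314,300 cutoff, so the full $7,075 applies.
Elderly Relief Credit: 9% of the $40,800 excess over $259,800 is $3,672; credit = $4,075 − $3,672 = $403.
Child Care Credit: income exceeds $288,500 by $12,100, which is 5 full-or-partial $3,000 increments; reduction = 5 × $85 = $425, leaving $1,275.
Total: $7,075 + $403 + $1,275 = $8,753.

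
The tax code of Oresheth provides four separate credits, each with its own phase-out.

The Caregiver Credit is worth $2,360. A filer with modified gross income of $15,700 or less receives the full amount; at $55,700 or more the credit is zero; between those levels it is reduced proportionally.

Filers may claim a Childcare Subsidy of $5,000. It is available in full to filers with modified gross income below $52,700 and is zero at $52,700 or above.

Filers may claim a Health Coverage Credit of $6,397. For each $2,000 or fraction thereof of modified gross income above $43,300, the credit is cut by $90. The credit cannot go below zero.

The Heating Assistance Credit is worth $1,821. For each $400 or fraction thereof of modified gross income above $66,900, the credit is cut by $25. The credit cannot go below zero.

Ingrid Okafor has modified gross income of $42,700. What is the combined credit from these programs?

$13,985

Caregiver Credit: $42,700 is $27,000 into a $40,000 phase-out range, leaving 13,000/40,000 of the credit: $2,360 × 13,000/40,000 = $767.
Childcare Subsidy: $42,700 is below the $52,700 cutoff, so the full $5,000 applies.
Health Coverage Credit: $42,700 is at or below the $43,300 threshold, so the full $6,397 applies.
Heating Assistance Credit: $42,700 is at or below the $66,900 threshold, so the full $1,821 applies.
Total: $767 + $5,000 + $6,397 + $1,821 = $13,985.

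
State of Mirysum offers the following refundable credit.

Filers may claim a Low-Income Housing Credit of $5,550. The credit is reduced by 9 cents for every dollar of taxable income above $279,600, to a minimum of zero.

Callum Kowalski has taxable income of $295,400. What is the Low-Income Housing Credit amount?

$4,128

Low-Income Housing Credit: 9% of the $15,800 excess over $279,600 is $1,422; credit = $5,550 − $1,422 = $4,128.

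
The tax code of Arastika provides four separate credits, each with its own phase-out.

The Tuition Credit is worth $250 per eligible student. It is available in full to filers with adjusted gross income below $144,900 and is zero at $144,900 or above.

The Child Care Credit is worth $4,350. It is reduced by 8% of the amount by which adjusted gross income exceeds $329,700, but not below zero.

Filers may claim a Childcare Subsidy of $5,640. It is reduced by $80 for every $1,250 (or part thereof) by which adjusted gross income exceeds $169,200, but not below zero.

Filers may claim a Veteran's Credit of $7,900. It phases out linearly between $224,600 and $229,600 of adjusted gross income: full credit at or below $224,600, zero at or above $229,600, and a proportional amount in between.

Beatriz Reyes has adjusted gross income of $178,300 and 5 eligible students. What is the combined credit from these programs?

$17,250

Tuition Credit: base = 5 × $250 = $1,250. $178,300 meets or exceeds the $144,900 cutoff, so the credit is $0.
Child Care Credit: $178,300 is at or below the $329,700 threshold, so the full $4,350 applies.
Childcare Subsidy: income exceeds $169,200 by $9,100, which is 8 full-or-partial $1,250 increments; reduction = 8 × $80 = $640, leaving $5,000.
Veteran's Credit: $178,300 is at or below the $224,600 threshold, so the full $7,900 applies.
Total: $0 + $4,350 + $5,000 + $7,900 = $17,250.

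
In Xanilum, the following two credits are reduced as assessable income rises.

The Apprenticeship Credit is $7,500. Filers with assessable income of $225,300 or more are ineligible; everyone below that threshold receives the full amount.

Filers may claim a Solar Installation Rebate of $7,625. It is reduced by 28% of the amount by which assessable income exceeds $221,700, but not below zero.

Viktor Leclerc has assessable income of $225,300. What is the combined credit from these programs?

$6,617

Apprenticeship Credit: $225,300 meets or exceeds the $225,300 cutoff, so the credit is $0.
Solar Installation Rebate: 28% of the $3,600 excess over $221,700 is $1,008; credit = $7,625 − $1,008 = $6,617.
Total: $0 + $6,617 = $6,617.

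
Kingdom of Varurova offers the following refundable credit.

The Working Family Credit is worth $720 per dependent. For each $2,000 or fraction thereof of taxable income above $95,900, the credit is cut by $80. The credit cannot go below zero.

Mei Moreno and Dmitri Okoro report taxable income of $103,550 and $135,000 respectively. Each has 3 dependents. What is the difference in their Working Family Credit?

Mei ($103,550): Working Family Credit: base = 3 × $720 = $2,160. income exceeds $95,900 by $7,650, which is 4 full-or-partial $2,000 increments; reduction = 4 × $80 = $320, leaving $1,840.
Dmitri ($135,000): Working Family Credit: base = 3 × $720 = $2,160. income exceeds $95,900 by $39,100, which is 20 full-or-partial $2,000 increments; reduction = 20 × $80 = $1,600, leaving $560.
Difference: |$1,840 − $560| = $1,280.

$1,280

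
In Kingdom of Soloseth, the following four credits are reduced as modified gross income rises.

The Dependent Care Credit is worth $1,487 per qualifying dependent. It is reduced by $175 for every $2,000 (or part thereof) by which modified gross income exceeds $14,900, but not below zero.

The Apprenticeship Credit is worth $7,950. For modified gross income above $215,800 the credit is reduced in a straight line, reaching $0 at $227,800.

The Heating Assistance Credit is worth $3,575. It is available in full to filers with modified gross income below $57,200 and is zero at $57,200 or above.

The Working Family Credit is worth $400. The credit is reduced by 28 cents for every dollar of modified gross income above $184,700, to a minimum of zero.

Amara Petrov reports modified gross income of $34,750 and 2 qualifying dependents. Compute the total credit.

$13,149

Dependent Care Credit: base = 2 × $1,487 = $2,974. income exceeds $14,900 by $19,850, which is 10 full-or-partial $2,000 increments; reduction = 10 × $175 = $1,750, leaving $1,224.
Apprenticeship Credit: $34,750 is at or below the $215,800 threshold, so the full $7,950 applies.
Heating Assistance Credit: $34,750 is below the $57,200 cutoff, so the full $3,575 applies.
Working Family Credit: $34,750 is at or below the $184,700 threshold, so the full $400 applies.
Total: $1,224 + $7,950 + $3,575 + $400 = $13,149.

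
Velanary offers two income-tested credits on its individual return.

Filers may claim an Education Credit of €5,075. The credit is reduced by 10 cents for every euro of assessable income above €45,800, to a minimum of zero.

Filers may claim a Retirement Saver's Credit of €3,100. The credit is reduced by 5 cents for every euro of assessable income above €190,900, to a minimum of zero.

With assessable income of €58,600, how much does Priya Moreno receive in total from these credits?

€6,895

Education Credit: 10% of the €12,800 excess over €45,800 is €1,280; credit = €5,075 − €1,280 = €3,795.
Retirement Saver's Credit: €58,600 is at or below the €190,900 threshold, so the full €3,100 applies.
Total: €3,795 + €3,100 = €6,895.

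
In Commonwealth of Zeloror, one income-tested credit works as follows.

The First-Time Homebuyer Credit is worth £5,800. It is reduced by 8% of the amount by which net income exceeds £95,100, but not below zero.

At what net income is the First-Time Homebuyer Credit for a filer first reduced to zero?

The credit falls by 8% of each pound above £95,100, so it reaches zero when the excess is £5,800 / 8% = £72,500: income = £95,100 + £72,500 = £167,600.

£167,600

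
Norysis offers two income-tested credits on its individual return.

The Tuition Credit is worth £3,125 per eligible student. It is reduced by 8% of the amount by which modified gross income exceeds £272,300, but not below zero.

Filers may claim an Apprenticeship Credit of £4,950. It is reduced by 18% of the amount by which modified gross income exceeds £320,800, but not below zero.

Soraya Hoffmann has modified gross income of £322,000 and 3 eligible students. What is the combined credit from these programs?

Tuition Credit: base = 3 × £3,125 = £9,375. 8% of the £49,700 excess over £272,300 is £3,976; credit = £9,375 − £3,976 = £5,399.
Apprenticeship Credit: 18% of the £1,200 excess over £320,800 is £216; credit = £4,950 − £216 = £4,734.
Total: £5,399 + £4,734 = £10,133.

£10,133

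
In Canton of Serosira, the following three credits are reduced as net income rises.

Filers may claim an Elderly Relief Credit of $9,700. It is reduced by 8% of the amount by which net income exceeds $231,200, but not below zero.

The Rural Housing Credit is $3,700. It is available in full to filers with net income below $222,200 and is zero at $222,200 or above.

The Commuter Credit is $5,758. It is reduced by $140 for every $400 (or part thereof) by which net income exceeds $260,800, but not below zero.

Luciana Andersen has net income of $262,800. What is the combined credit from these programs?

Elderly Relief Credit: 8% of the $31,600 excess over $231,200 is $2,528; credit = $9,700 − $2,528 = $7,172.
Rural Housing Credit: $262,800 meets or exceeds the $222,200 cutoff, so the credit is $0.
Commuter Credit: income exceeds $260,800 by $2,000, which is 5 full-or-partial $400 increments; reduction = 5 × $140 = $700, leaving $5,058.
Total: $7,172 + $0 + $5,058 = $12,230.

$12,230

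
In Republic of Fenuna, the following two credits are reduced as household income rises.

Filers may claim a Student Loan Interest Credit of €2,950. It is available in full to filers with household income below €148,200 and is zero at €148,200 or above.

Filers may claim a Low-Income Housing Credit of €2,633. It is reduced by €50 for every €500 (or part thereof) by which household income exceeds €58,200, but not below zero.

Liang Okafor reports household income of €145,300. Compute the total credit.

Student Loan Interest Credit: €145,300 is below the €148,200 cutoff, so the full €2,950 applies.
Low-Income Housing Credit: income exceeds €58,200 by €87,100 → 175 increments × €50 = €8,750 ≥ base, so the credit is €0.
Total: €2,950 + €0 = €2,950.

€2,950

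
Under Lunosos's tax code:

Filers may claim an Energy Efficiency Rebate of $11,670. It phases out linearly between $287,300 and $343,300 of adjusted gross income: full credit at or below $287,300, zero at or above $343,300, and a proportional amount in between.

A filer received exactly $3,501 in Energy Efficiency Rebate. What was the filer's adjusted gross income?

$3,501 is 3,501/11,670 of the full $11,670, so 8,169/11,670 of the $56,000 range has been used: income = $287,300 + $56,000 × 8,169/11,670 = $326,500.

$326,500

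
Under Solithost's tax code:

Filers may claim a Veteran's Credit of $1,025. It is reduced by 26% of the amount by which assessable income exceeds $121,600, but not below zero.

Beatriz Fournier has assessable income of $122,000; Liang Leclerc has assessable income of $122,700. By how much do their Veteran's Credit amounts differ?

$182

Beatriz ($122,000): Veteran's Credit: 26% of the $400 excess over $121,600 is $104; credit = $1,025 − $104 = $921.
Liang ($122,700): Veteran's Credit: 26% of the $1,100 excess over $121,600 is $286; credit = $1,025 − $286 = $739.
Difference: |$921 − $739| = $182.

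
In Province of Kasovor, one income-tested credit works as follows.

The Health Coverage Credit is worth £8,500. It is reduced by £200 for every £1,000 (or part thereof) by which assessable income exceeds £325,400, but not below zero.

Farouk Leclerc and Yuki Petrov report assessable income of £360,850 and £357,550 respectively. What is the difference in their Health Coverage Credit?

£600

Farouk (£360,850): Health Coverage Credit: income exceeds £325,400 by £35,450, which is 36 full-or-partial £1,000 increments; reduction = 36 × £200 = £7,200, leaving £1,300.
Yuki (£357,550): Health Coverage Credit: income exceeds £325,400 by £32,150, which is 33 full-or-partial £1,000 increments; reduction = 33 × £200 = £6,600, leaving £1,900.
Difference: |£1,300 − £1,900| = £600.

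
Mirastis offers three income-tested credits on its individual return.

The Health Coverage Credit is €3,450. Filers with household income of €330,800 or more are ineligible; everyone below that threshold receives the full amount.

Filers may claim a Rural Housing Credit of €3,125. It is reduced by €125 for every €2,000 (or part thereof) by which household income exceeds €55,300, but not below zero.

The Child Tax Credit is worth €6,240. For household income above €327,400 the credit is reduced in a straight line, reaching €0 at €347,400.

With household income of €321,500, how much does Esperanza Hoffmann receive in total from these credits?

Health Coverage Credit: €321,500 is below the €330,800 cutoff, so the full €3,450 applies.
Rural Housing Credit: income exceeds €55,300 by €266,200 → 134 increments × €125 = €16,750 ≥ base, so the credit is €0.
Child Tax Credit: €321,500 is at or below the €327,400 threshold, so the full €6,240 applies.
Total: €3,450 + €0 + €6,240 = €9,690.

€9,690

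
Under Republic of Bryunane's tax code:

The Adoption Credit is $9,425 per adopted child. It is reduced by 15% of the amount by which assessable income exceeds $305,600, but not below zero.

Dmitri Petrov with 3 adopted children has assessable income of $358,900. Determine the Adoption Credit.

$20,280

Adoption Credit: base = 3 × $9,425 = $28,275. 15% of the $53,300 excess over $305,600 is $7,995; credit = $28,275 − $7,995 = $20,280.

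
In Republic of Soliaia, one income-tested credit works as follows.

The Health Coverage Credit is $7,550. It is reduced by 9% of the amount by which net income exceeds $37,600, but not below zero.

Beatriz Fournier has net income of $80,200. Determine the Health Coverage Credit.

Health Coverage Credit: 9% of the $42,600 excess over $37,600 is $3,834; credit = $7,550 − $3,834 = $3,716.

$3,716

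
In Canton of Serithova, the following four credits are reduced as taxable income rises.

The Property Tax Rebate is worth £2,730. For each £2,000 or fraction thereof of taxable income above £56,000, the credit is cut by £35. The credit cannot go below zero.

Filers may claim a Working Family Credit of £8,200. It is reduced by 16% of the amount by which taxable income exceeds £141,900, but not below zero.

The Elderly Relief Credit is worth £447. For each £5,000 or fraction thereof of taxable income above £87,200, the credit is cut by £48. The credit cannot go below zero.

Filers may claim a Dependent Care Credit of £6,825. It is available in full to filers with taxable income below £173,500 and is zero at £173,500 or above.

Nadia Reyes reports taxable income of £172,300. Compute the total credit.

Property Tax Rebate: income exceeds £56,000 by £116,300, which is 59 full-or-partial £2,000 increments; reduction = 59 × £35 = £2,065, leaving £665.
Working Family Credit: 16% of the £30,400 excess over £141,900 is £4,864; credit = £8,200 − £4,864 = £3,336.
Elderly Relief Credit: income exceeds £87,200 by £85,100 → 18 increments × £48 = £864 ≥ base, so the credit is £0.
Dependent Care Credit: £172,300 is below the £173,500 cutoff, so the full £6,825 applies.
Total: £665 + £3,336 + £0 + £6,825 = £10,826.

£10,826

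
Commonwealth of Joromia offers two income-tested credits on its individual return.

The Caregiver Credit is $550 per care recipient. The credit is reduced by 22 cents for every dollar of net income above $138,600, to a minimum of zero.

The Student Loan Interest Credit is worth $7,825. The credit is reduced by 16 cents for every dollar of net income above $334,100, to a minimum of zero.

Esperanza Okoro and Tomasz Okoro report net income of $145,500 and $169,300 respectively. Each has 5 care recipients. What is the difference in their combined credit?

Esperanza ($145,500): Caregiver Credit: base = 5 × $550 = $2,750. 22% of the $6,900 excess over $138,600 is $1,518; credit = $2,750 − $1,518 = $1,232. Student Loan Interest Credit: $145,500 is at or below the $334,100 threshold, so the full $7,825 applies. total $1,232 + $7,825 = $9,057
Tomasz ($169,300): Caregiver Credit: base = 5 × $550 = $2,750. 22% of the $30,700 excess over $138,600 is $6,754 ≥ base, so the credit is $0. Student Loan Interest Credit: $169,300 is at or below the $334,100 threshold, so the full $7,825 applies. total $0 + $7,825 = $7,825
Difference: |$9,057 − $7,825| = $1,232.

$1,232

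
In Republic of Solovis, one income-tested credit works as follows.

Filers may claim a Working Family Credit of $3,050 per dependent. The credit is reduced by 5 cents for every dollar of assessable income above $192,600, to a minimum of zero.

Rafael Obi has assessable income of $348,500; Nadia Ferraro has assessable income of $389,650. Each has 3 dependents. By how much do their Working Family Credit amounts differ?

Rafael ($348,500): Working Family Credit: base = 3 × $3,050 = $9,150. 5% of the $155,900 excess over $192,600 is $7,795; credit = $9,150 − $7,795 = $1,355.
Nadia ($389,650): Working Family Credit: base = 3 × $3,050 = $9,150. 5% of the $197,050 excess over $192,600 is $9,852.50 ≥ base, so the credit is $0.
Difference: |$1,355 − $0| = $1,355.

$1,355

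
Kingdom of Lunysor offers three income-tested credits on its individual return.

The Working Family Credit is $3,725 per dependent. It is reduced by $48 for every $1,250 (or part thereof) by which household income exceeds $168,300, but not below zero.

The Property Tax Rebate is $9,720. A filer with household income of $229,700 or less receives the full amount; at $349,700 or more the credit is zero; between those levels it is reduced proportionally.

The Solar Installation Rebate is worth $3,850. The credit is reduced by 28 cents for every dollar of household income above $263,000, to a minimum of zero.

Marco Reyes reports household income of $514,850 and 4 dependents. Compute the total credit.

Working Family Credit: base = 4 × $3,725 = $14,900. income exceeds $168,300 by $346,550, which is 278 full-or-partial $1,250 increments; reduction = 278 × $48 = $13,344, leaving $1,556.
Property Tax Rebate: $514,850 is at or above $349,700, so the credit is $0.
Solar Installation Rebate: 28% of the $251,850 excess over $263,000 is $70,518 ≥ base, so the credit is $0.
Total: $1,556 + $0 + $0 = $1,556.

$1,556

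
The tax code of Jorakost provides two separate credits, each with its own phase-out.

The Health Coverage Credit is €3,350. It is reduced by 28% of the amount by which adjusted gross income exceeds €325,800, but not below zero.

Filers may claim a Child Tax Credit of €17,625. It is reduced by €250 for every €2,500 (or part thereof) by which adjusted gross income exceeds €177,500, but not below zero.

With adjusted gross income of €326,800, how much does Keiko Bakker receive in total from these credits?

Health Coverage Credit: 28% of the €1,000 excess over €325,800 is €280; credit = €3,350 − €280 = €3,070.
Child Tax Credit: income exceeds €177,500 by €149,300, which is 60 full-or-partial €2,500 increments; reduction = 60 × €250 = €15,000, leaving €2,625.
Total: €3,070 + €2,625 = €5,695.

€5,695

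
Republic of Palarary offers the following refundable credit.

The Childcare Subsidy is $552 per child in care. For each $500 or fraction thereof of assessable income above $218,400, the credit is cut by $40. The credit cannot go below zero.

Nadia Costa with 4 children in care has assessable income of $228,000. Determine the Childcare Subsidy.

Childcare Subsidy: base = 4 × $552 = $2,208. income exceeds $218,400 by $9,600, which is 20 full-or-partial $500 increments; reduction = 20 × $40 = $800, leaving $1,408.

$1,408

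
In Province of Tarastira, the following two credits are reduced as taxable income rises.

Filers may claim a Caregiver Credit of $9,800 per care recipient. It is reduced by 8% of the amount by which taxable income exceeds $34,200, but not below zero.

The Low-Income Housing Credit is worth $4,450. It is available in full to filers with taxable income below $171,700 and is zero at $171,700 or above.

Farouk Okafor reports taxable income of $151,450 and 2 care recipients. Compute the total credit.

Caregiver Credit: base = 2 × $9,800 = $19,600. 8% of the $117,250 excess over $34,200 is $9,380; credit = $19,600 − $9,380 = $10,220.
Low-Income Housing Credit: $151,450 is below the $171,700 cutoff, so the full $4,450 applies.
Total: $10,220 + $4,450 = $14,670.

$14,670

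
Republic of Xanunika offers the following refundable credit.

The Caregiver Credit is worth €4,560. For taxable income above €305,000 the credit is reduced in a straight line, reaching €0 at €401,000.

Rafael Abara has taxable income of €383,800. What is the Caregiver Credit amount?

Caregiver Credit: €383,800 is €78,800 into a €96,000 phase-out range, leaving 17,200/96,000 of the credit: €4,560 × 17,200/96,000 = €817.

€817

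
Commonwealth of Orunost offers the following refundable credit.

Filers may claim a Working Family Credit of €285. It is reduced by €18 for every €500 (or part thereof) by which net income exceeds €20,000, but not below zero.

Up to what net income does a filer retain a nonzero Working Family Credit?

After 15 increments the reduction is 15 × €18 = €270, leaving €15; one more increment wipes it out. Increment 15 ends at excess 15 × €500 = €7,500, so the highest qualifying income is €20,000 + €7,500 = €27,500.

€27,500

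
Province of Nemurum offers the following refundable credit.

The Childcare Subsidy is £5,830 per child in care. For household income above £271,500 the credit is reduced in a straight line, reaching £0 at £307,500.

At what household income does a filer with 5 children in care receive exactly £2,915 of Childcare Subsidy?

£303,900

Full credit = 5 × £5,830 = £29,150.
£2,915 is 2,915/29,150 of the full £29,150, so 26,235/29,150 of the £36,000 range has been used: income = £271,500 + £36,000 × 26,235/29,150 = £303,900.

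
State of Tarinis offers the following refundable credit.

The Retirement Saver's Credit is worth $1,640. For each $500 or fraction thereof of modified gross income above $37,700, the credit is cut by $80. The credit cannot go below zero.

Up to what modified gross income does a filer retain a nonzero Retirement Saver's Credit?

After 20 increments the reduction is 20 × $80 = $1,600, leaving $40; one more increment wipes it out. Increment 20 ends at excess 20 × $500 = $10,000, so the highest qualifying income is $37,700 + $10,000 = $47,700.

$47,700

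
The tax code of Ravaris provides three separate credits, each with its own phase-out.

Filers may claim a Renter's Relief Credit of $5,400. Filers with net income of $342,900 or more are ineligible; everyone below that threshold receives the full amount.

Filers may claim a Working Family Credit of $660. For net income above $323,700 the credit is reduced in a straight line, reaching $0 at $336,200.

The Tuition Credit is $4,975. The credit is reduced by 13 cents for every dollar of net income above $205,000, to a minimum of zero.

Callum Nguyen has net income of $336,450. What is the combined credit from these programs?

$5,400

Renter's Relief Credit: $336,450 is below the $342,900 cutoff, so the full $5,400 applies.
Working Family Credit: $336,450 is at or above $336,200, so the credit is $0.
Tuition Credit: 13% of the $131,450 excess over $205,000 is $17,088.50 ≥ base, so the credit is $0.
Total: $5,400 + $0 + $0 = $5,400.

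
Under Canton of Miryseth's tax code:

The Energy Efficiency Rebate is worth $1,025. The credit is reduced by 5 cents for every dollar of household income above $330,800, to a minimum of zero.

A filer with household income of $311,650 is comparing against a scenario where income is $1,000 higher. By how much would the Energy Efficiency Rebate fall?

$0

At $311,650 — $311,650 is at or below the $330,800 threshold, so the full $1,025 applies.
At $312,650 — $312,650 is at or below the $330,800 threshold, so the full $1,025 applies.
Lost: $1,025 − $1,025 = $0.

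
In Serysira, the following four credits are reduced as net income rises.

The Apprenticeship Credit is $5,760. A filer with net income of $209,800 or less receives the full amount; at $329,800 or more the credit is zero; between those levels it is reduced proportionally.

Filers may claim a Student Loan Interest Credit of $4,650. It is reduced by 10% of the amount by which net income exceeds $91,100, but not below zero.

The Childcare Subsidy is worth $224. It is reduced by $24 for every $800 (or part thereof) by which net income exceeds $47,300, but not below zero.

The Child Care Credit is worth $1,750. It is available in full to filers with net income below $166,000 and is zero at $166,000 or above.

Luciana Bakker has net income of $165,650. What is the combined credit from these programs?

Apprenticeship Credit: $165,650 is at or below the $209,800 threshold, so the full $5,760 applies.
Student Loan Interest Credit: 10% of the $74,550 excess over $91,100 is $7,455 ≥ base, so the credit is $0.
Childcare Subsidy: income exceeds $47,300 by $118,350 → 148 increments × $24 = $3,552 ≥ base, so the credit is $0.
Child Care Credit: $165,650 is below the $166,000 cutoff, so the full $1,750 applies.
Total: $5,760 + $0 + $0 + $1,750 = $7,510.

$7,510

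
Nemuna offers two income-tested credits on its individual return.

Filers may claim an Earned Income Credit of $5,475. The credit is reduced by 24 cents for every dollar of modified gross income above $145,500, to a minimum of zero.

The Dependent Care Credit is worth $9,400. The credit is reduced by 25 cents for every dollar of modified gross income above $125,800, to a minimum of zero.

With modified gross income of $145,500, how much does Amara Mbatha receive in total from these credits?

$9,950

Earned Income Credit: $145,500 is at or below the $145,500 threshold, so the full $5,475 applies.
Dependent Care Credit: 25% of the $19,700 excess over $125,800 is $4,925; credit = $9,400 − $4,925 = $4,475.
Total: $5,475 + $4,475 = $9,950.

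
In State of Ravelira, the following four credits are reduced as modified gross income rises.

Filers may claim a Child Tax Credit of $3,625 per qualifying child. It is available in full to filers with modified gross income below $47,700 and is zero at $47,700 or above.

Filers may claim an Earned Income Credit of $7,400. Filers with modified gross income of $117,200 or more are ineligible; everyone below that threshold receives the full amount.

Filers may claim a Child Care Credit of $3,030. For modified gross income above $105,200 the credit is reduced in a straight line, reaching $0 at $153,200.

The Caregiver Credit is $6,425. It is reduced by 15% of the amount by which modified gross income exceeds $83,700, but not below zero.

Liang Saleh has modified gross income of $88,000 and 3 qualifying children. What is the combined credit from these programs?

$16,210

Child Tax Credit: base = 3 × $3,625 = $10,875. $88,000 meets or exceeds the $47,700 cutoff, so the credit is $0.
Earned Income Credit: $88,000 is below the $117,200 cutoff, so the full $7,400 applies.
Child Care Credit: $88,000 is at or below the $105,200 threshold, so the full $3,030 applies.
Caregiver Credit: 15% of the $4,300 excess over $83,700 is $645; credit = $6,425 − $645 = $5,780.
Total: $0 + $7,400 + $3,030 + $5,780 = $16,210.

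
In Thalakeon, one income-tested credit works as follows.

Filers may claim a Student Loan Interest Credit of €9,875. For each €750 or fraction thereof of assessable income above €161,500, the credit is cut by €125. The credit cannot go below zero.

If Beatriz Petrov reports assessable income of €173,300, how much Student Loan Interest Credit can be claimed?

€7,875

Student Loan Interest Credit: income exceeds €161,500 by €11,800, which is 16 full-or-partial €750 increments; reduction = 16 × €125 = €2,000, leaving €7,875.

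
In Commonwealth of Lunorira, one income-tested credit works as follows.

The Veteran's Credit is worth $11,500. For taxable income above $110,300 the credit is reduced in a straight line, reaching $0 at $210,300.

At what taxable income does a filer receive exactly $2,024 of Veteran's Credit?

$192,700

$2,024 is 2,024/11,500 of the full $11,500, so 9,476/11,500 of the $100,000 range has been used: income = $110,300 + $100,000 × 9,476/11,500 = $192,700.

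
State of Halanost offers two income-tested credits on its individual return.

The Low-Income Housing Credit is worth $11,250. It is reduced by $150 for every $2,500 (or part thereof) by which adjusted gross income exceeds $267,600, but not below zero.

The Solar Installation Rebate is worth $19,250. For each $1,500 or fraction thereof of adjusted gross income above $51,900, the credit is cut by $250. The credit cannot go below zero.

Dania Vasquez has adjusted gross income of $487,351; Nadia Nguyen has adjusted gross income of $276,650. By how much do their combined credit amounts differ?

$10,650

Dania ($487,351): Low-Income Housing Credit: income exceeds $267,600 by $219,751 → 88 increments × $150 = $13,200 ≥ base, so the credit is $0. Solar Installation Rebate: income exceeds $51,900 by $435,451 → 291 increments × $250 = $72,750 ≥ base, so the credit is $0. total $0 + $0 = $0
Nadia ($276,650): Low-Income Housing Credit: income exceeds $267,600 by $9,050, which is 4 full-or-partial $2,500 increments; reduction = 4 × $150 = $600, leaving $10,650. Solar Installation Rebate: income exceeds $51,900 by $224,750 → 150 increments × $250 = $37,500 ≥ base, so the credit is $0. total $10,650 + $0 = $10,650
Difference: |$0 − $10,650| = $10,650.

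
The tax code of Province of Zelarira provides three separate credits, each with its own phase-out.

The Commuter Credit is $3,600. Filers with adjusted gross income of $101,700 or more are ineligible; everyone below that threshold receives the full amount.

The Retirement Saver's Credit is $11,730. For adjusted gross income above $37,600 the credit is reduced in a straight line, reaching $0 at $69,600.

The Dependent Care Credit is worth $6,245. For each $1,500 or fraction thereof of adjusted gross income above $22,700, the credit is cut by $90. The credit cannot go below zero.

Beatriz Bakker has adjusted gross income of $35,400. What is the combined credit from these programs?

$20,765

Commuter Credit: $35,400 is below the $101,700 cutoff, so the full $3,600 applies.
Retirement Saver's Credit: $35,400 is at or below the $37,600 threshold, so the full $11,730 applies.
Dependent Care Credit: income exceeds $22,700 by $12,700, which is 9 full-or-partial $1,500 increments; reduction = 9 × $90 = $810, leaving $5,435.
Total: $3,600 + $11,730 + $5,435 = $20,765.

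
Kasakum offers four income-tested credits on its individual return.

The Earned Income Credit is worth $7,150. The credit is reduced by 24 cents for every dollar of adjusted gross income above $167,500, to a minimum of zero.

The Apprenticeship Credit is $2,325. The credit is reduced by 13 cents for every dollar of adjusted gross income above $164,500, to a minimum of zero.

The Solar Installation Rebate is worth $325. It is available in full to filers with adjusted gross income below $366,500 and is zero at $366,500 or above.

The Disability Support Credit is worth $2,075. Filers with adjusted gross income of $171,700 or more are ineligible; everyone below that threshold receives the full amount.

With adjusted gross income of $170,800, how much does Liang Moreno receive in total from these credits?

$10,264

Earned Income Credit: 24% of the $3,300 excess over $167,500 is $792; credit = $7,150 − $792 = $6,358.
Apprenticeship Credit: 13% of the $6,300 excess over $164,500 is $819; credit = $2,325 − $819 = $1,506.
Solar Installation Rebate: $170,800 is below the $366,500 cutoff, so the full $325 applies.
Disability Support Credit: $170,800 is below the $171,700 cutoff, so the full $2,075 applies.
Total: $6,358 + $1,506 + $325 + $2,075 = $10,264.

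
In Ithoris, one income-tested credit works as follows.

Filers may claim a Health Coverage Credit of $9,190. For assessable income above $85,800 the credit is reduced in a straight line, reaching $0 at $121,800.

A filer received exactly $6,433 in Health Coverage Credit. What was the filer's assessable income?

$96,600

$6,433 is 6,433/9,190 of the full $9,190, so 2,757/9,190 of the $36,000 range has been used: income = $85,800 + $36,000 × 2,757/9,190 = $96,600.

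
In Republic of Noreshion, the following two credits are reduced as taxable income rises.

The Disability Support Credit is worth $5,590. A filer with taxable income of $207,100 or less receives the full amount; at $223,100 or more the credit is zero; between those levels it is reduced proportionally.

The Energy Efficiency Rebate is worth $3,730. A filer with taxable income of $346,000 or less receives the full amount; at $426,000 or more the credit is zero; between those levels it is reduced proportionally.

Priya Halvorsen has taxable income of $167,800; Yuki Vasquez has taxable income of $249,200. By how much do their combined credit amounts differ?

$5,590

Priya ($167,800): Disability Support Credit: $167,800 is at or below the $207,100 threshold, so the full $5,590 applies. Energy Efficiency Rebate: $167,800 is at or below the $346,000 threshold, so the full $3,730 applies. total $5,590 + $3,730 = $9,320
Yuki ($249,200): Disability Support Credit: $249,200 is at or above $223,100, so the credit is $0. Energy Efficiency Rebate: $249,200 is at or below the $346,000 threshold, so the full $3,730 applies. total $0 + $3,730 = $3,730
Difference: |$9,320 − $3,730| = $5,590.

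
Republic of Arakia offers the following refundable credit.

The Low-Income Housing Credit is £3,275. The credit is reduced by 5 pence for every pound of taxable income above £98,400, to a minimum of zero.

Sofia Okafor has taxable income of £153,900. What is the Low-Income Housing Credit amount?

£500

Low-Income Housing Credit: 5% of the £55,500 excess over £98,400 is £2,775; credit = £3,275 − £2,775 = £500.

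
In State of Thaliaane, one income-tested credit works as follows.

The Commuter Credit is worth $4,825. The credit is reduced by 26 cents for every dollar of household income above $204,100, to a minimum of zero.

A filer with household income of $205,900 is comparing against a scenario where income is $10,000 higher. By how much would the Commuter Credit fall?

At $205,900 — 26% of the $1,800 excess over $204,100 is $468; credit = $4,825 − $468 = $4,357.
At $215,900 — 26% of the $11,800 excess over $204,100 is $3,068; credit = $4,825 − $3,068 = $1,757.
Lost: $4,357 − $1,757 = $2,600.

$2,600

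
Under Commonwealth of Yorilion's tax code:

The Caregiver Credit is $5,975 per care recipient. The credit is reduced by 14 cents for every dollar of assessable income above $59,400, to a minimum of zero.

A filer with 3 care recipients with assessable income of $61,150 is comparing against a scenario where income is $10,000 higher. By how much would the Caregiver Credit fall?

At $61,150 — base = 3 × $5,975 = $17,925. 14% of the $1,750 excess over $59,400 is $245; credit = $17,925 − $245 = $17,680.
At $71,150 — base = 3 × $5,975 = $17,925. 14% of the $11,750 excess over $59,400 is $1,645; credit = $17,925 − $1,645 = $16,280.
Lost: $17,680 − $16,280 = $1,400.

$1,400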